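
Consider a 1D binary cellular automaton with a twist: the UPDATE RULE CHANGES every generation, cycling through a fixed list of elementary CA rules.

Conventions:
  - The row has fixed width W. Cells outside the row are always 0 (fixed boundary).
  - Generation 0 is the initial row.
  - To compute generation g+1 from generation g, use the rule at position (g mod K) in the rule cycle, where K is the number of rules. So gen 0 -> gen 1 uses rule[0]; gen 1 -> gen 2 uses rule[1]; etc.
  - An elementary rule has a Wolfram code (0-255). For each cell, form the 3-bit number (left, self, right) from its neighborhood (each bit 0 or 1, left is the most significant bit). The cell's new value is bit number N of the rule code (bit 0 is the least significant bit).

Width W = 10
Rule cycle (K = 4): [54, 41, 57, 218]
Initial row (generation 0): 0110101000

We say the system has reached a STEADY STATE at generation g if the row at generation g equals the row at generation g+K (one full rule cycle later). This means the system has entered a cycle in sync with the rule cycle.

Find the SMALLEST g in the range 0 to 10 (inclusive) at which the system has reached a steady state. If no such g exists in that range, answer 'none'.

Answer: none

Derivation:
Gen 0: 0110101000
Gen 1 (rule 54): 1001111100
Gen 2 (rule 41): 0001000001
Gen 3 (rule 57): 1100111100
Gen 4 (rule 218): 1111111110
Gen 5 (rule 54): 0000000001
Gen 6 (rule 41): 1111111100
Gen 7 (rule 57): 1000000011
Gen 8 (rule 218): 0100000111
Gen 9 (rule 54): 1110001000
Gen 10 (rule 41): 1000100011
Gen 11 (rule 57): 0110011010
Gen 12 (rule 218): 1111111001
Gen 13 (rule 54): 0000000111
Gen 14 (rule 41): 1111110100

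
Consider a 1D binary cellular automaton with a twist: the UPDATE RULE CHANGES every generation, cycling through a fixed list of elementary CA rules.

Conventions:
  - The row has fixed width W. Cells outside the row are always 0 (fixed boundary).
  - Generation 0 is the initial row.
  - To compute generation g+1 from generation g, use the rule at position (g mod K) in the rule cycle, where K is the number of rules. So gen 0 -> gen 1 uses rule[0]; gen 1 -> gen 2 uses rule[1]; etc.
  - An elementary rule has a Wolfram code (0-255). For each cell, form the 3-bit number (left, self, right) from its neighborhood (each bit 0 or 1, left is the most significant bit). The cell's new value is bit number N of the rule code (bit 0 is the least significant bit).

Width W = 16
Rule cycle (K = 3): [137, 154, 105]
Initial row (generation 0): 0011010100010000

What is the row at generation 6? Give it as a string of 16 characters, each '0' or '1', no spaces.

Answer: 0110100010010011

Derivation:
Gen 0: 0011010100010000
Gen 1 (rule 137): 1010000001000111
Gen 2 (rule 154): 0001000010101110
Gen 3 (rule 105): 1100011001011010
Gen 4 (rule 137): 1001010000010000
Gen 5 (rule 154): 0110001000101000
Gen 6 (rule 105): 0110100010010011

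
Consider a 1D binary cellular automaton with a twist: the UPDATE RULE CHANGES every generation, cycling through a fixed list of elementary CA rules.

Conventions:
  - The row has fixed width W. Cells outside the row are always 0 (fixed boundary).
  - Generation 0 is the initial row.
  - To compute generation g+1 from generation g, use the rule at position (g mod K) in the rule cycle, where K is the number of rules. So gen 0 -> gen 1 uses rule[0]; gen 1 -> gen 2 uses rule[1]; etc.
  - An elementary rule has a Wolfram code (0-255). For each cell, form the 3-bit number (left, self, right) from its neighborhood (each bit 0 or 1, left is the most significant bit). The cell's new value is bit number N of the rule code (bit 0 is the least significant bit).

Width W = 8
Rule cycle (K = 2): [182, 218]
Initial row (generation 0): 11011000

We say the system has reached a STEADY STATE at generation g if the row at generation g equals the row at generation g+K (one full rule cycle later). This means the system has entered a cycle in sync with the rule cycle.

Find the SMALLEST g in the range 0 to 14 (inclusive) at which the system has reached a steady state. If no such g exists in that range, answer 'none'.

Gen 0: 11011000
Gen 1 (rule 182): 00100100
Gen 2 (rule 218): 01011010
Gen 3 (rule 182): 11100111
Gen 4 (rule 218): 11111111
Gen 5 (rule 182): 01111110
Gen 6 (rule 218): 11111111
Gen 7 (rule 182): 01111110
Gen 8 (rule 218): 11111111
Gen 9 (rule 182): 01111110
Gen 10 (rule 218): 11111111
Gen 11 (rule 182): 01111110
Gen 12 (rule 218): 11111111
Gen 13 (rule 182): 01111110
Gen 14 (rule 218): 11111111
Gen 15 (rule 182): 01111110
Gen 16 (rule 218): 11111111

Answer: 4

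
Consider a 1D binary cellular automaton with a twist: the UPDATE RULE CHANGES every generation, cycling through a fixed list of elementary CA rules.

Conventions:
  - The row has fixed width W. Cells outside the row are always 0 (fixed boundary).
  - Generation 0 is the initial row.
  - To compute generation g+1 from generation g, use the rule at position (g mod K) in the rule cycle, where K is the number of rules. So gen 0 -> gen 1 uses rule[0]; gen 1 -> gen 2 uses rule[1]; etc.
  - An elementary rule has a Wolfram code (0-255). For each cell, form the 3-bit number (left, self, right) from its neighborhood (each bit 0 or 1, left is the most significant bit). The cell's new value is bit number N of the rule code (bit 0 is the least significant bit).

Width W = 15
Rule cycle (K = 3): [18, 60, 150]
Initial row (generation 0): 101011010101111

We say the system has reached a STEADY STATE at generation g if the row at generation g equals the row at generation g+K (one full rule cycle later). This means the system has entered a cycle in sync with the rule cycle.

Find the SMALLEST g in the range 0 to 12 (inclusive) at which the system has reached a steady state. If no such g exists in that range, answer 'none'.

Answer: 1

Derivation:
Gen 0: 101011010101111
Gen 1 (rule 18): 000000000000000
Gen 2 (rule 60): 000000000000000
Gen 3 (rule 150): 000000000000000
Gen 4 (rule 18): 000000000000000
Gen 5 (rule 60): 000000000000000
Gen 6 (rule 150): 000000000000000
Gen 7 (rule 18): 000000000000000
Gen 8 (rule 60): 000000000000000
Gen 9 (rule 150): 000000000000000
Gen 10 (rule 18): 000000000000000
Gen 11 (rule 60): 000000000000000
Gen 12 (rule 150): 000000000000000
Gen 13 (rule 18): 000000000000000
Gen 14 (rule 60): 000000000000000
Gen 15 (rule 150): 000000000000000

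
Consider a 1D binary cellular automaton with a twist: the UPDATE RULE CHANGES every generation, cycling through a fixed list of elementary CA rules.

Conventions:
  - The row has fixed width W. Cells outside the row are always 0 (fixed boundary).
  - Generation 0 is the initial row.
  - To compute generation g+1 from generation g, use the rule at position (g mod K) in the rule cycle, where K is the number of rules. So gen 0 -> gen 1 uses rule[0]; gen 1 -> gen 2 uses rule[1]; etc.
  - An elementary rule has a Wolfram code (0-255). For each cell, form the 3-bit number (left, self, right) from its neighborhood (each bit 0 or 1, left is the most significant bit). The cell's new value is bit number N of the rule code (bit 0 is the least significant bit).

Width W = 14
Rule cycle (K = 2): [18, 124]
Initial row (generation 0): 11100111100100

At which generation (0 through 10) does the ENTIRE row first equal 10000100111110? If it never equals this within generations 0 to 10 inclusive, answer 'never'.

Answer: never

Derivation:
Gen 0: 11100111100100
Gen 1 (rule 18): 00011000011010
Gen 2 (rule 124): 00011100011111
Gen 3 (rule 18): 00100010100000
Gen 4 (rule 124): 00110011110000
Gen 5 (rule 18): 01001100001000
Gen 6 (rule 124): 01101110001100
Gen 7 (rule 18): 10000001010010
Gen 8 (rule 124): 11000001111011
Gen 9 (rule 18): 00100010000000
Gen 10 (rule 124): 00110011000000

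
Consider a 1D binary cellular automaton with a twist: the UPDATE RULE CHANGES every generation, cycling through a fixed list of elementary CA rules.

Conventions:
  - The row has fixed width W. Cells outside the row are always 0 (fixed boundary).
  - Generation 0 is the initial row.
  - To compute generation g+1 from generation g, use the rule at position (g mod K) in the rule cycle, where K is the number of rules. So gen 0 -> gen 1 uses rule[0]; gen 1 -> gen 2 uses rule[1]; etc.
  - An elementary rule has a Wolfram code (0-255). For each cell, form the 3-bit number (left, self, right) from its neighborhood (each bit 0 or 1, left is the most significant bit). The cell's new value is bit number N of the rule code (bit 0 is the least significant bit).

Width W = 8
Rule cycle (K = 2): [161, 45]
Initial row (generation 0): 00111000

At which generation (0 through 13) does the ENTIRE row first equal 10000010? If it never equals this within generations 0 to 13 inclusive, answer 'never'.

Gen 0: 00111000
Gen 1 (rule 161): 10010011
Gen 2 (rule 45): 10010010
Gen 3 (rule 161): 00000000
Gen 4 (rule 45): 11111111
Gen 5 (rule 161): 01111110
Gen 6 (rule 45): 01000000
Gen 7 (rule 161): 00011111
Gen 8 (rule 45): 11010000
Gen 9 (rule 161): 00100111
Gen 10 (rule 45): 10100100
Gen 11 (rule 161): 01000001
Gen 12 (rule 45): 01011101
Gen 13 (rule 161): 00101010

Answer: never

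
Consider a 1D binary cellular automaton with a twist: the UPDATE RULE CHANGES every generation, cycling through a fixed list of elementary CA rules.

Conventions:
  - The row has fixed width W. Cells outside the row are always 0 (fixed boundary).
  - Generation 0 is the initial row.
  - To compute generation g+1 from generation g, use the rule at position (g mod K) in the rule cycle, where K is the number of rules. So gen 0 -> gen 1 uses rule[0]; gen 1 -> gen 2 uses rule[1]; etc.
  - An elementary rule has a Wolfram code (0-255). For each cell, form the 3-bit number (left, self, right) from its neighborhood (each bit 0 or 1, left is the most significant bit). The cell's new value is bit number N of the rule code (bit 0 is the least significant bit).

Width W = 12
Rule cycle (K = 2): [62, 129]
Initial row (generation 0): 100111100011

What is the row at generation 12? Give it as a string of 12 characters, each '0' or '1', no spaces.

Gen 0: 100111100011
Gen 1 (rule 62): 111100010110
Gen 2 (rule 129): 011001000000
Gen 3 (rule 62): 110111100000
Gen 4 (rule 129): 000011001111
Gen 5 (rule 62): 000110111000
Gen 6 (rule 129): 110000010011
Gen 7 (rule 62): 101000111110
Gen 8 (rule 129): 000010011100
Gen 9 (rule 62): 000111110010
Gen 10 (rule 129): 110011100000
Gen 11 (rule 62): 101110010000
Gen 12 (rule 129): 000100000111

Answer: 000100000111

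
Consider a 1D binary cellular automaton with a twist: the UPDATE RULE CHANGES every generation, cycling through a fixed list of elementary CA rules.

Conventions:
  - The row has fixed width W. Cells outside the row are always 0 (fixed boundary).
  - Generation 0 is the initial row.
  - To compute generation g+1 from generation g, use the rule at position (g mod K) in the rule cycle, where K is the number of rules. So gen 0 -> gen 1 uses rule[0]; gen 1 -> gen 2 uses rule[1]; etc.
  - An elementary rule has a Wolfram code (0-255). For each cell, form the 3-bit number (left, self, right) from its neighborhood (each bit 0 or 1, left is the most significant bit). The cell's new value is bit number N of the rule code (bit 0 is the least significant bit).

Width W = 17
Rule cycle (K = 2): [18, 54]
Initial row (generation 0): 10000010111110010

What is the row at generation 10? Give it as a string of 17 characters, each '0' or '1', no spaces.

Answer: 11100000000010011

Derivation:
Gen 0: 10000010111110010
Gen 1 (rule 18): 01000100000001101
Gen 2 (rule 54): 11101110000010011
Gen 3 (rule 18): 00000001000101100
Gen 4 (rule 54): 00000011101110010
Gen 5 (rule 18): 00000100000001101
Gen 6 (rule 54): 00001110000010011
Gen 7 (rule 18): 00010001000101100
Gen 8 (rule 54): 00111011101110010
Gen 9 (rule 18): 01000000000001101
Gen 10 (rule 54): 11100000000010011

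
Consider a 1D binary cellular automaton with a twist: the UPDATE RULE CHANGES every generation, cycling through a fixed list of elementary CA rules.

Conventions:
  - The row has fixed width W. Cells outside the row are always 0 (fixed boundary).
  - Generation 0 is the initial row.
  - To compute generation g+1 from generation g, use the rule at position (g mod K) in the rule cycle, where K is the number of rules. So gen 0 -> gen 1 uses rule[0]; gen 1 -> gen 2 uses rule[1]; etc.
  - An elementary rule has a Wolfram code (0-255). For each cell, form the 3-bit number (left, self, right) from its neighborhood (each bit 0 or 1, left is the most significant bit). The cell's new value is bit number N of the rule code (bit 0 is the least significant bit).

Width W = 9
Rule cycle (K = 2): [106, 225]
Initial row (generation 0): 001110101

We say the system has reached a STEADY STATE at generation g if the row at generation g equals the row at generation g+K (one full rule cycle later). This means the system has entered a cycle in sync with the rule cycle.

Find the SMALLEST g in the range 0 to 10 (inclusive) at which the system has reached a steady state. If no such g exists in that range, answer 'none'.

Gen 0: 001110101
Gen 1 (rule 106): 011011010
Gen 2 (rule 225): 001101100
Gen 3 (rule 106): 011111100
Gen 4 (rule 225): 001111101
Gen 5 (rule 106): 011000110
Gen 6 (rule 225): 001010010
Gen 7 (rule 106): 010100100
Gen 8 (rule 225): 001000001
Gen 9 (rule 106): 010000010
Gen 10 (rule 225): 000111000
Gen 11 (rule 106): 001101000
Gen 12 (rule 225): 100110011

Answer: none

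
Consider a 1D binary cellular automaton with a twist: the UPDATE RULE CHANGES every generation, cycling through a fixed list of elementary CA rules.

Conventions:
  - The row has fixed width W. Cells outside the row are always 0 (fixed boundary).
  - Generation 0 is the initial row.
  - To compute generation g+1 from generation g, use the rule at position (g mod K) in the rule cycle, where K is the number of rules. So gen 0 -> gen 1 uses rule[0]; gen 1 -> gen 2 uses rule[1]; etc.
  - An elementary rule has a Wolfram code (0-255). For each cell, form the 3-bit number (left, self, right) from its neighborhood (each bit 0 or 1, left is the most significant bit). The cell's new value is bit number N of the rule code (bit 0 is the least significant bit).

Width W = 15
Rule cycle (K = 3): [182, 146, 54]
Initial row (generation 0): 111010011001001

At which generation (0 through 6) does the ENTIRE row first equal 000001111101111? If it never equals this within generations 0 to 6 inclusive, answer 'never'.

Gen 0: 111010011001001
Gen 1 (rule 182): 010111100111111
Gen 2 (rule 146): 100011011011110
Gen 3 (rule 54): 110100100100001
Gen 4 (rule 182): 001111111110011
Gen 5 (rule 146): 010111111101100
Gen 6 (rule 54): 111000000010010

Answer: never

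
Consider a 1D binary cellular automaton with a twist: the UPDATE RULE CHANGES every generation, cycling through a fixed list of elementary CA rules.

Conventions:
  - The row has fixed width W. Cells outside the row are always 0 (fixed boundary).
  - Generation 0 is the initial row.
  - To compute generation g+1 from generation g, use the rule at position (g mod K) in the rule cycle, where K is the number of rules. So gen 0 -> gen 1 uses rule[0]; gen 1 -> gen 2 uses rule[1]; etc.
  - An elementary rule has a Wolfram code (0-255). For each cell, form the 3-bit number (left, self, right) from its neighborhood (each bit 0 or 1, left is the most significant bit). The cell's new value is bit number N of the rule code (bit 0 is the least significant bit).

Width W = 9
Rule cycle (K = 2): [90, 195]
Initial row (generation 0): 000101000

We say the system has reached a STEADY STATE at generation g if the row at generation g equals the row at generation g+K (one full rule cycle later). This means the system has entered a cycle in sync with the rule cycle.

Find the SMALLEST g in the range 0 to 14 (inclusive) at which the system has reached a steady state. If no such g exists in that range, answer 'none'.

Gen 0: 000101000
Gen 1 (rule 90): 001000100
Gen 2 (rule 195): 110011001
Gen 3 (rule 90): 111111110
Gen 4 (rule 195): 011111110
Gen 5 (rule 90): 110000011
Gen 6 (rule 195): 010111101
Gen 7 (rule 90): 100100100
Gen 8 (rule 195): 001001001
Gen 9 (rule 90): 010110110
Gen 10 (rule 195): 100010010
Gen 11 (rule 90): 010101101
Gen 12 (rule 195): 100000100
Gen 13 (rule 90): 010001010
Gen 14 (rule 195): 100110000
Gen 15 (rule 90): 011111000
Gen 16 (rule 195): 101111011

Answer: none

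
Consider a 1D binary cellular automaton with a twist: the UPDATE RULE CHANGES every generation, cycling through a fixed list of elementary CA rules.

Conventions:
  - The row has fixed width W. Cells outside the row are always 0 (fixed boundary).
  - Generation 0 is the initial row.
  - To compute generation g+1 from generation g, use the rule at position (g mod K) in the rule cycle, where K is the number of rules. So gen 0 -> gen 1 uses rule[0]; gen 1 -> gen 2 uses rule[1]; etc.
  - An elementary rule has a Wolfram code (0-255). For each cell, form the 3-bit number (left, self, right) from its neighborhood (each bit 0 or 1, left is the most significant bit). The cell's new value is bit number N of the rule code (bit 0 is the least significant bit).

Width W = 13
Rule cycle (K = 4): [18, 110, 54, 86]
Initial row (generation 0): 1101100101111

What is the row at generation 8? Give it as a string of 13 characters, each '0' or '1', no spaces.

Gen 0: 1101100101111
Gen 1 (rule 18): 0000011000000
Gen 2 (rule 110): 0000111000000
Gen 3 (rule 54): 0001000100000
Gen 4 (rule 86): 0011101110000
Gen 5 (rule 18): 0100000001000
Gen 6 (rule 110): 1100000011000
Gen 7 (rule 54): 0010000100100
Gen 8 (rule 86): 0111001111110

Answer: 0111001111110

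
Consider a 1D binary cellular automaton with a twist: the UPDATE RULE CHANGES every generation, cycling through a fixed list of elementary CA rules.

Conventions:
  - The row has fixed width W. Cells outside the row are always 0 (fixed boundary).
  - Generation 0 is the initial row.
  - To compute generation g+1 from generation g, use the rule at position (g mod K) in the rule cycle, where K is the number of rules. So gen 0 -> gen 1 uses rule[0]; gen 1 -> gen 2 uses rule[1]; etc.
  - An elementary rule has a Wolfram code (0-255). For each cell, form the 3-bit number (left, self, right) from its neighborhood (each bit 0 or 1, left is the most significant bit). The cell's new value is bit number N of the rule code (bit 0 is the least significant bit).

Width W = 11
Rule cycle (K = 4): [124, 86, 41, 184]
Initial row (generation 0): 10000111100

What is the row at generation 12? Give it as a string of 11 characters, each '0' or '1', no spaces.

Gen 0: 10000111100
Gen 1 (rule 124): 11000100110
Gen 2 (rule 86): 01101111011
Gen 3 (rule 41): 01011000110
Gen 4 (rule 184): 00110100101
Gen 5 (rule 124): 00111110111
Gen 6 (rule 86): 01000010001
Gen 7 (rule 41): 00011000100
Gen 8 (rule 184): 00010100010
Gen 9 (rule 124): 00011110011
Gen 10 (rule 86): 00100011101
Gen 11 (rule 41): 10001010010
Gen 12 (rule 184): 01000101001

Answer: 01000101001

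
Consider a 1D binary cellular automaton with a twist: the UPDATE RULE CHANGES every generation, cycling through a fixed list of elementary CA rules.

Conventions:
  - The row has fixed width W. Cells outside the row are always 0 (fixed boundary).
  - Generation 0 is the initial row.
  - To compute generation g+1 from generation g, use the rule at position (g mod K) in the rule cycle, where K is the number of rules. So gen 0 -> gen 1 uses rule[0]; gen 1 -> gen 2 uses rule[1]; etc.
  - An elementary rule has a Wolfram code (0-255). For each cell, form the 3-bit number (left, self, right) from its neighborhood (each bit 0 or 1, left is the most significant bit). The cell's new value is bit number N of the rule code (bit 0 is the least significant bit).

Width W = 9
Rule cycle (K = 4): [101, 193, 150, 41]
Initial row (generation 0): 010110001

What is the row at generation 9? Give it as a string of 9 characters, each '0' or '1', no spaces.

Gen 0: 010110001
Gen 1 (rule 101): 011010101
Gen 2 (rule 193): 001000000
Gen 3 (rule 150): 011100000
Gen 4 (rule 41): 010001111
Gen 5 (rule 101): 010100001
Gen 6 (rule 193): 000001100
Gen 7 (rule 150): 000010010
Gen 8 (rule 41): 111000000
Gen 9 (rule 101): 001011111

Answer: 001011111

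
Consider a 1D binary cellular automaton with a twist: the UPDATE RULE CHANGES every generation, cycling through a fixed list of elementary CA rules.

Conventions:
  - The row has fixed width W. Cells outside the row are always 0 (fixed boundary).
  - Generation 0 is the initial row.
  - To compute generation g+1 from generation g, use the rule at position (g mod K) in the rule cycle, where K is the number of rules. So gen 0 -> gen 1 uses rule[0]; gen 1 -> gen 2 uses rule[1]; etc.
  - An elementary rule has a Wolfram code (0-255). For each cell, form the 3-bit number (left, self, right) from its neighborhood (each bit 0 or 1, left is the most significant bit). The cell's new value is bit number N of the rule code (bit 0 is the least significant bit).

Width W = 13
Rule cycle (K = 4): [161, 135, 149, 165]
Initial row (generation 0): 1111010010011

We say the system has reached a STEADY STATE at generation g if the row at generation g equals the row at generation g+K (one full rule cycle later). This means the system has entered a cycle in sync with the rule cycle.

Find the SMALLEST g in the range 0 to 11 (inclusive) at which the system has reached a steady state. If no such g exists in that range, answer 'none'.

Answer: none

Derivation:
Gen 0: 1111010010011
Gen 1 (rule 161): 0110100000000
Gen 2 (rule 135): 1000101111111
Gen 3 (rule 149): 1110100111110
Gen 4 (rule 165): 0101100011100
Gen 5 (rule 161): 0010001001001
Gen 6 (rule 135): 1110111011011
Gen 7 (rule 149): 0100010000000
Gen 8 (rule 165): 0101010111111
Gen 9 (rule 161): 0010101011110
Gen 10 (rule 135): 1110101001100
Gen 11 (rule 149): 0100101100011
Gen 12 (rule 165): 0100110001000
Gen 13 (rule 161): 0000000100011
Gen 14 (rule 135): 1111111101100
Gen 15 (rule 149): 0111111000011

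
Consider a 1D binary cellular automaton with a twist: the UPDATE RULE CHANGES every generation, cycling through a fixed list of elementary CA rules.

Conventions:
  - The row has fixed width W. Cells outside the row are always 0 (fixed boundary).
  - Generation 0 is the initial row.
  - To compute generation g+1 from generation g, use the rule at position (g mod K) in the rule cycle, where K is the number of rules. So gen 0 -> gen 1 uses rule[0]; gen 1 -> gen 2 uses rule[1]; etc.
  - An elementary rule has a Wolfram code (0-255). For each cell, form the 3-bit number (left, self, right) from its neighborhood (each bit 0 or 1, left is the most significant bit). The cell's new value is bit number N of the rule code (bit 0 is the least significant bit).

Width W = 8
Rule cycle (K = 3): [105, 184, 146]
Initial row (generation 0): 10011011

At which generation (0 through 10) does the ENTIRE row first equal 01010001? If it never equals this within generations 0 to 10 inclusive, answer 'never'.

Gen 0: 10011011
Gen 1 (rule 105): 00011111
Gen 2 (rule 184): 00011110
Gen 3 (rule 146): 00101101
Gen 4 (rule 105): 10011110
Gen 5 (rule 184): 01011101
Gen 6 (rule 146): 10001000
Gen 7 (rule 105): 00100011
Gen 8 (rule 184): 00010010
Gen 9 (rule 146): 00101101
Gen 10 (rule 105): 10011110

Answer: never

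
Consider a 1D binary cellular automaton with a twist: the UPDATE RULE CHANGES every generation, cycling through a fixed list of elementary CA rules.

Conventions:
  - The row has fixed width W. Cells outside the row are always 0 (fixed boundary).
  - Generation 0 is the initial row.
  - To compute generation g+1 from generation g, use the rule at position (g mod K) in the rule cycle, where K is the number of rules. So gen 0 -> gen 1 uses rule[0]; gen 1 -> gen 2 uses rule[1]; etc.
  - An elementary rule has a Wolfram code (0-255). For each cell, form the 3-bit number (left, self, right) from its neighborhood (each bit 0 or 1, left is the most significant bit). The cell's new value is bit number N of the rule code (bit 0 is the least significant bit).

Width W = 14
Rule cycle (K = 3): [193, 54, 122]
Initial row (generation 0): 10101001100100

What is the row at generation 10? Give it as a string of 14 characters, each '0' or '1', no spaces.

Gen 0: 10101001100100
Gen 1 (rule 193): 00000000100001
Gen 2 (rule 54): 00000001110011
Gen 3 (rule 122): 00000011011111
Gen 4 (rule 193): 11111001001111
Gen 5 (rule 54): 00000111110000
Gen 6 (rule 122): 00001100011000
Gen 7 (rule 193): 11100101001011
Gen 8 (rule 54): 00011111111100
Gen 9 (rule 122): 00110000000110
Gen 10 (rule 193): 10010111110010

Answer: 10010111110010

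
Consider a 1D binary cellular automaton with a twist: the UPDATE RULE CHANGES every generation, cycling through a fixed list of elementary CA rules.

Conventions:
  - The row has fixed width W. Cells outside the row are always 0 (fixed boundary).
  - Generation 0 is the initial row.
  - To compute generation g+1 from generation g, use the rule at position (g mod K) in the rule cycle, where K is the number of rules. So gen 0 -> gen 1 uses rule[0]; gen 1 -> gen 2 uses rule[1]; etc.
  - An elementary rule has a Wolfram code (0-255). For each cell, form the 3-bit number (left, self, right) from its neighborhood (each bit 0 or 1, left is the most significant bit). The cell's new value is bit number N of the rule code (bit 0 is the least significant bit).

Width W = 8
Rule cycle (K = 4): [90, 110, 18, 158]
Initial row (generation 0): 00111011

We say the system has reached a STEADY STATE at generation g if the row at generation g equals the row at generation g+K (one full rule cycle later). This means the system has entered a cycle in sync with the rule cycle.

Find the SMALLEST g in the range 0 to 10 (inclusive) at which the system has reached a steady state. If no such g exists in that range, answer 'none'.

Gen 0: 00111011
Gen 1 (rule 90): 01101011
Gen 2 (rule 110): 11111111
Gen 3 (rule 18): 00000000
Gen 4 (rule 158): 00000000
Gen 5 (rule 90): 00000000
Gen 6 (rule 110): 00000000
Gen 7 (rule 18): 00000000
Gen 8 (rule 158): 00000000
Gen 9 (rule 90): 00000000
Gen 10 (rule 110): 00000000
Gen 11 (rule 18): 00000000
Gen 12 (rule 158): 00000000
Gen 13 (rule 90): 00000000
Gen 14 (rule 110): 00000000

Answer: 3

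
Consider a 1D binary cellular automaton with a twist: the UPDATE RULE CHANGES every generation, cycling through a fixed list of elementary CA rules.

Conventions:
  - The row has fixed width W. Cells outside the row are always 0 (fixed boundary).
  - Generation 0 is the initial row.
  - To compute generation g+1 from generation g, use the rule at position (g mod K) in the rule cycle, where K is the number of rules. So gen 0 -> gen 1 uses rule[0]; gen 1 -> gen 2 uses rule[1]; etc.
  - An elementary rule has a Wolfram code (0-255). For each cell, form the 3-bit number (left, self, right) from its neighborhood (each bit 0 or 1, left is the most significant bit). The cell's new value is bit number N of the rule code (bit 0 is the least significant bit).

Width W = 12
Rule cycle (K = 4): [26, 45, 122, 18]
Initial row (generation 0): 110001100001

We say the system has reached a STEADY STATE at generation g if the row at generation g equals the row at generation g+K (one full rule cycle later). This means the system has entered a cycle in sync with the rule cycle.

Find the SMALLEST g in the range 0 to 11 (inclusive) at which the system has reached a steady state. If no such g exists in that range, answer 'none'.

Answer: none

Derivation:
Gen 0: 110001100001
Gen 1 (rule 26): 101011010010
Gen 2 (rule 45): 111110110010
Gen 3 (rule 122): 100011111101
Gen 4 (rule 18): 010100000000
Gen 5 (rule 26): 100010000000
Gen 6 (rule 45): 101010111111
Gen 7 (rule 122): 010101100001
Gen 8 (rule 18): 100000010010
Gen 9 (rule 26): 010000101101
Gen 10 (rule 45): 010110111011
Gen 11 (rule 122): 101111101111
Gen 12 (rule 18): 000000000000
Gen 13 (rule 26): 000000000000
Gen 14 (rule 45): 111111111111
Gen 15 (rule 122): 100000000001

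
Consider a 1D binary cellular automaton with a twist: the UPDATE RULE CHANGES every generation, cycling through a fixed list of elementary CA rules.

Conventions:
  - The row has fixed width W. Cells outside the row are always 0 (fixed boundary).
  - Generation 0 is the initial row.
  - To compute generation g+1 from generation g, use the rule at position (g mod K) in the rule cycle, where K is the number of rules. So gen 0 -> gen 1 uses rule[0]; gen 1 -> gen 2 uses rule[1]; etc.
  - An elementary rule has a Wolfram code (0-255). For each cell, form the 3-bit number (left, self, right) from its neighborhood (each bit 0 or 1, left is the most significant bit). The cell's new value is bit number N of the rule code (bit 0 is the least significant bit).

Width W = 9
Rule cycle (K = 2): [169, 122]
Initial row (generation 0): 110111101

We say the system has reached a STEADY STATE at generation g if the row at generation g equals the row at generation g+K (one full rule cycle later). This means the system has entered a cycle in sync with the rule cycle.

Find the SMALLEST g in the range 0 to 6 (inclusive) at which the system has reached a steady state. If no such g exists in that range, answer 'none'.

Answer: 4

Derivation:
Gen 0: 110111101
Gen 1 (rule 169): 101111010
Gen 2 (rule 122): 011001101
Gen 3 (rule 169): 010001010
Gen 4 (rule 122): 101010101
Gen 5 (rule 169): 010101010
Gen 6 (rule 122): 101010101
Gen 7 (rule 169): 010101010
Gen 8 (rule 122): 101010101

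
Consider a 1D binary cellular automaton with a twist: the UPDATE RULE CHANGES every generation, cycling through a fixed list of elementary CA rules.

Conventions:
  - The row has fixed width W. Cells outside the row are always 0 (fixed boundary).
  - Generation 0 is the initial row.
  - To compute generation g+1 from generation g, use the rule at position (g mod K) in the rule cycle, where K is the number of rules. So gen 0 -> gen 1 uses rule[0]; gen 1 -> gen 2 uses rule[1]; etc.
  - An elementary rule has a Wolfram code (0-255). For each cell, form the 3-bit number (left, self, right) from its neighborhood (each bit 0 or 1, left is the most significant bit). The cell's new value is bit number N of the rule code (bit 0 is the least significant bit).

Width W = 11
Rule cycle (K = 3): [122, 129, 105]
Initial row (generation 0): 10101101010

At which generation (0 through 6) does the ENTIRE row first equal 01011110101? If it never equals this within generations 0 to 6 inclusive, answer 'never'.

Gen 0: 10101101010
Gen 1 (rule 122): 01011110101
Gen 2 (rule 129): 00001100000
Gen 3 (rule 105): 11101101111
Gen 4 (rule 122): 10111111001
Gen 5 (rule 129): 00011110000
Gen 6 (rule 105): 11010010111

Answer: 1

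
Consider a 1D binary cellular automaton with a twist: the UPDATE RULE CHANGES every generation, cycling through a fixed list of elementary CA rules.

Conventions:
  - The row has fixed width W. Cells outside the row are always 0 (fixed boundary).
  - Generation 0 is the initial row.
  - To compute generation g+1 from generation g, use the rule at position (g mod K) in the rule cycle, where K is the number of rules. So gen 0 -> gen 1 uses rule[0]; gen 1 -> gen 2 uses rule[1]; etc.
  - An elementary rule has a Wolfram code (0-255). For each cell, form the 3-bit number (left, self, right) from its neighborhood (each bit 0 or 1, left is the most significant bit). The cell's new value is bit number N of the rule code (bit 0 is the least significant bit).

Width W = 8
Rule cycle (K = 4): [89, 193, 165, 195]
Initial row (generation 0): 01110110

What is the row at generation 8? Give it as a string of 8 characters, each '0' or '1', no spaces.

Gen 0: 01110110
Gen 1 (rule 89): 01010111
Gen 2 (rule 193): 00000011
Gen 3 (rule 165): 11111000
Gen 4 (rule 195): 01111011
Gen 5 (rule 89): 01001011
Gen 6 (rule 193): 00000001
Gen 7 (rule 165): 11111101
Gen 8 (rule 195): 01111100

Answer: 01111100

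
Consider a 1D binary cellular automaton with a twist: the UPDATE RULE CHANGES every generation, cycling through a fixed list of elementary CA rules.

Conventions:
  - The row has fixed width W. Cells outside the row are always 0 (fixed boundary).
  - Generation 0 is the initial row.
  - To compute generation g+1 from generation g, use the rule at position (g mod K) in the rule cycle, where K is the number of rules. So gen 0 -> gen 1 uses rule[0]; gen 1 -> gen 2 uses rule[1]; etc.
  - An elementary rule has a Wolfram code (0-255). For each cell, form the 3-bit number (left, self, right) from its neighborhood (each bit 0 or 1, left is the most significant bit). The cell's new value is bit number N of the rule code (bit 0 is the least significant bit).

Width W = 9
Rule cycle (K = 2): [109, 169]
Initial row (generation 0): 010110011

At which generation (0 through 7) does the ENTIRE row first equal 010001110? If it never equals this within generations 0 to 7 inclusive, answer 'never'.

Gen 0: 010110011
Gen 1 (rule 109): 011110011
Gen 2 (rule 169): 011100010
Gen 3 (rule 109): 010101010
Gen 4 (rule 169): 001010100
Gen 5 (rule 109): 101111101
Gen 6 (rule 169): 011111010
Gen 7 (rule 109): 010001110

Answer: 7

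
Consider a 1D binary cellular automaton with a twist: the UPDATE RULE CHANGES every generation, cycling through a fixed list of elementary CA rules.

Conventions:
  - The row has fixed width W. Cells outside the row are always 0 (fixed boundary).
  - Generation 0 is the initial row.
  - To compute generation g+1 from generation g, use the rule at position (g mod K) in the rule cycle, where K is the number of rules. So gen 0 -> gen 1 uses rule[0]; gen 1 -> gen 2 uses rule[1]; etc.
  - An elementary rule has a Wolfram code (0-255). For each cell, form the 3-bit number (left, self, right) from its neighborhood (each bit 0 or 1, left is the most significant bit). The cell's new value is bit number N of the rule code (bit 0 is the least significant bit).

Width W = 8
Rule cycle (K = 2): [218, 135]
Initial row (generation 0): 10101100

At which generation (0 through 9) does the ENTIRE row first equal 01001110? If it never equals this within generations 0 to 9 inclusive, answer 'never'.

Answer: never

Derivation:
Gen 0: 10101100
Gen 1 (rule 218): 00001110
Gen 2 (rule 135): 11110100
Gen 3 (rule 218): 11110010
Gen 4 (rule 135): 01100110
Gen 5 (rule 218): 11111111
Gen 6 (rule 135): 01111110
Gen 7 (rule 218): 11111111
Gen 8 (rule 135): 01111110
Gen 9 (rule 218): 11111111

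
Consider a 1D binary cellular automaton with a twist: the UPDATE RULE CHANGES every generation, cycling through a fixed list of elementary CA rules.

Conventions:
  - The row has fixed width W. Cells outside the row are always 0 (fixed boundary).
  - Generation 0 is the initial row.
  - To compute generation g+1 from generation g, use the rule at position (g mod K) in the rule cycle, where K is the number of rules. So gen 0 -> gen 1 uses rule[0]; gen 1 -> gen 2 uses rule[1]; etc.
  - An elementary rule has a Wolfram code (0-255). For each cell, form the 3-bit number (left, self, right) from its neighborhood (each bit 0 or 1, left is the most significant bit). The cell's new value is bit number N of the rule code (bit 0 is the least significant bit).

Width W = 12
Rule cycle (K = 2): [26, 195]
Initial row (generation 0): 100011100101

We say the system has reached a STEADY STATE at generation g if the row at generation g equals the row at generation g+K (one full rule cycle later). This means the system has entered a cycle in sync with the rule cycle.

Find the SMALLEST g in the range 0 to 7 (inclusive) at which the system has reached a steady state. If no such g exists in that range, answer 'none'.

Answer: none

Derivation:
Gen 0: 100011100101
Gen 1 (rule 26): 010110011000
Gen 2 (rule 195): 100010101011
Gen 3 (rule 26): 010100000010
Gen 4 (rule 195): 100001111100
Gen 5 (rule 26): 010011000010
Gen 6 (rule 195): 100101011100
Gen 7 (rule 26): 011000010010
Gen 8 (rule 195): 101011100100
Gen 9 (rule 26): 000010011010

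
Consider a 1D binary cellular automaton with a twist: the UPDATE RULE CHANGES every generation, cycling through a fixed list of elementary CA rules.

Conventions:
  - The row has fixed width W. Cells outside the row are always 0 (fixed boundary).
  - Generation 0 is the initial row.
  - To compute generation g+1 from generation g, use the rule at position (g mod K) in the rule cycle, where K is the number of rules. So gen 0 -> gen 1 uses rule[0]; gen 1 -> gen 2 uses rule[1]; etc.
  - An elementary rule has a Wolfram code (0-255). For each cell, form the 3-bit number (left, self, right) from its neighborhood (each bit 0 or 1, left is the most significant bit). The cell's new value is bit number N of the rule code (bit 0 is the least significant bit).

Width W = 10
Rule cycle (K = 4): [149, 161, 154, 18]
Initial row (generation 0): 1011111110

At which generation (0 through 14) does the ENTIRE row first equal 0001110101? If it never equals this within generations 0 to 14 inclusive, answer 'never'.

Gen 0: 1011111110
Gen 1 (rule 149): 1001111101
Gen 2 (rule 161): 0000111010
Gen 3 (rule 154): 0001110001
Gen 4 (rule 18): 0010001010
Gen 5 (rule 149): 1011101011
Gen 6 (rule 161): 0101010100
Gen 7 (rule 154): 1000000010
Gen 8 (rule 18): 0100000101
Gen 9 (rule 149): 0111110101
Gen 10 (rule 161): 0011101010
Gen 11 (rule 154): 0111000001
Gen 12 (rule 18): 1000100010
Gen 13 (rule 149): 1110111011
Gen 14 (rule 161): 0101010100

Answer: never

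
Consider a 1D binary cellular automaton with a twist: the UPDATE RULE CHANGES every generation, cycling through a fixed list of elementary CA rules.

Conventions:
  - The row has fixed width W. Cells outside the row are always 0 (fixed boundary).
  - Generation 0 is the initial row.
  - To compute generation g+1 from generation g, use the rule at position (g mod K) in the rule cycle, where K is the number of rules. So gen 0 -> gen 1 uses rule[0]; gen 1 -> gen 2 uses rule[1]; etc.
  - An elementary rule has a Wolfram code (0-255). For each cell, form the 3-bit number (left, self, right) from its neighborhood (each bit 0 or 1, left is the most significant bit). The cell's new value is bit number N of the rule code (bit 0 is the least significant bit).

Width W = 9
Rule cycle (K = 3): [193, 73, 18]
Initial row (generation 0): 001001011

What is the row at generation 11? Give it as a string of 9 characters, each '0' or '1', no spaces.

Answer: 110101011

Derivation:
Gen 0: 001001011
Gen 1 (rule 193): 100000001
Gen 2 (rule 73): 001111100
Gen 3 (rule 18): 010000010
Gen 4 (rule 193): 000111000
Gen 5 (rule 73): 110101011
Gen 6 (rule 18): 000000000
Gen 7 (rule 193): 111111111
Gen 8 (rule 73): 100000001
Gen 9 (rule 18): 010000010
Gen 10 (rule 193): 000111000
Gen 11 (rule 73): 110101011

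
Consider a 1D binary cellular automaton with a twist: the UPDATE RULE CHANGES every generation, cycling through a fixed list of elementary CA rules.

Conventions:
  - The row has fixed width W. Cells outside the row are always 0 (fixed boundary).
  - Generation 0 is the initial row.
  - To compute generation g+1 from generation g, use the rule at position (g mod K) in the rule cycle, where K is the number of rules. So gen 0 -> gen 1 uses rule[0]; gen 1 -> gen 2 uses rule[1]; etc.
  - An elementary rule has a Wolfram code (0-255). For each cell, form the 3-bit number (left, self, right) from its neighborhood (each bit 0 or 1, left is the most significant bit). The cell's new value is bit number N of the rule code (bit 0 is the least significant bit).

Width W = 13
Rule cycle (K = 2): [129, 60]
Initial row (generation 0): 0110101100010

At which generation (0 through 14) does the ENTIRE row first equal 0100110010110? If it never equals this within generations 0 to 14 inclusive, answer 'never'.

Gen 0: 0110101100010
Gen 1 (rule 129): 0000000001000
Gen 2 (rule 60): 0000000001100
Gen 3 (rule 129): 1111111100001
Gen 4 (rule 60): 1000000010001
Gen 5 (rule 129): 0011111000100
Gen 6 (rule 60): 0010000100110
Gen 7 (rule 129): 1000110000000
Gen 8 (rule 60): 1100101000000
Gen 9 (rule 129): 0000000011111
Gen 10 (rule 60): 0000000010000
Gen 11 (rule 129): 1111111000111
Gen 12 (rule 60): 1000000100100
Gen 13 (rule 129): 0011110000001
Gen 14 (rule 60): 0010001000001

Answer: never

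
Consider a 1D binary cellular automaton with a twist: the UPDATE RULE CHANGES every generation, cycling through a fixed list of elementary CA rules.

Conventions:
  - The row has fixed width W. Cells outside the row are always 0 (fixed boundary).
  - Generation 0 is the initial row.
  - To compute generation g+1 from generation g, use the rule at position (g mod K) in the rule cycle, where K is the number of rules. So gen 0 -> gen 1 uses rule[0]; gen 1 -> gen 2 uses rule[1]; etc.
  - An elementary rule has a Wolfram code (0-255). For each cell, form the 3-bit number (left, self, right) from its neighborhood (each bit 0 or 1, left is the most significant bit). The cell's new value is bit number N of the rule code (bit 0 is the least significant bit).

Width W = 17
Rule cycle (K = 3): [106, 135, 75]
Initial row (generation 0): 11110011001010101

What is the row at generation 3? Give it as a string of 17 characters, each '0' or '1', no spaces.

Gen 0: 11110011001010101
Gen 1 (rule 106): 10010111010101010
Gen 2 (rule 135): 10110010010101010
Gen 3 (rule 75): 00110100100000000

Answer: 00110100100000000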